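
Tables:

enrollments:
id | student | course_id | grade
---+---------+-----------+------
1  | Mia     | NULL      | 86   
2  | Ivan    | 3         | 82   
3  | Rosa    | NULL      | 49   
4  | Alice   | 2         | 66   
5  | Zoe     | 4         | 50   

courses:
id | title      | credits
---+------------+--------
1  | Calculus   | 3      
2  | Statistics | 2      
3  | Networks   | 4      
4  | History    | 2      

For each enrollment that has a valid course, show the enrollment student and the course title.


INNER JOIN keeps only enrollments rows whose course_id matches an id in courses. Walk through each enrollment:
  - enrollment 1 (Mia): course_id=NULL, no match -> dropped
  - enrollment 2 (Ivan): course_id=3 -> matches Networks
  - enrollment 3 (Rosa): course_id=NULL, no match -> dropped
  - enrollment 4 (Alice): course_id=2 -> matches Statistics
  - enrollment 5 (Zoe): course_id=4 -> matches History
So 2 of 5 rows are dropped.

SQL:
SELECT a.student, b.title AS course
FROM enrollments a
INNER JOIN courses b ON a.course_id = b.id

Result:
student | course    
--------+-----------
Ivan    | Networks  
Alice   | Statistics
Zoe     | History   


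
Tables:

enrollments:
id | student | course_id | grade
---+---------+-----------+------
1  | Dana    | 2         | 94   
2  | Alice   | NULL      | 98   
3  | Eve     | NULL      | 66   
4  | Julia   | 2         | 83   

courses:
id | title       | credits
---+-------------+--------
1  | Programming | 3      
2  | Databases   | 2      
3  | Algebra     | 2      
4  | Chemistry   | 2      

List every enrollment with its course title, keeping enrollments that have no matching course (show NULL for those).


LEFT JOIN keeps every row from enrollments (the left table); where course_id has no match in courses, the course columns become NULL. Walk through each enrollment:
  - enrollment 1 (Dana): course_id=2 -> matches Databases
  - enrollment 2 (Alice): course_id=NULL, no match -> kept with NULL
  - enrollment 3 (Eve): course_id=NULL, no match -> kept with NULL
  - enrollment 4 (Julia): course_id=2 -> matches Databases
All 4 rows appear; 2 have NULL course.

SQL:
SELECT a.student, b.title AS course
FROM enrollments a
LEFT JOIN courses b ON a.course_id = b.id

Result:
student | course   
--------+----------
Dana    | Databases
Alice   | NULL     
Eve     | NULL     
Julia   | Databases


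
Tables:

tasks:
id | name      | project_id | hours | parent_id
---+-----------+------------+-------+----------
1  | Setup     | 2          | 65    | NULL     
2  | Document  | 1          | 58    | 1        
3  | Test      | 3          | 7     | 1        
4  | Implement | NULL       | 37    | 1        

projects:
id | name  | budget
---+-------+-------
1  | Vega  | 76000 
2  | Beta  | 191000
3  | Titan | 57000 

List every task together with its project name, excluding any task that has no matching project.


INNER JOIN keeps only tasks rows whose project_id matches an id in projects. Walk through each task:
  - task 1 (Setup): project_id=2 -> matches Beta
  - task 2 (Document): project_id=1 -> matches Vega
  - task 3 (Test): project_id=3 -> matches Titan
  - task 4 (Implement): project_id=NULL, no match -> dropped
So 1 of 4 rows is dropped.

SQL:
SELECT a.name, b.name AS project
FROM tasks a
INNER JOIN projects b ON a.project_id = b.id

Result:
name     | project
---------+--------
Setup    | Beta   
Document | Vega   
Test     | Titan  


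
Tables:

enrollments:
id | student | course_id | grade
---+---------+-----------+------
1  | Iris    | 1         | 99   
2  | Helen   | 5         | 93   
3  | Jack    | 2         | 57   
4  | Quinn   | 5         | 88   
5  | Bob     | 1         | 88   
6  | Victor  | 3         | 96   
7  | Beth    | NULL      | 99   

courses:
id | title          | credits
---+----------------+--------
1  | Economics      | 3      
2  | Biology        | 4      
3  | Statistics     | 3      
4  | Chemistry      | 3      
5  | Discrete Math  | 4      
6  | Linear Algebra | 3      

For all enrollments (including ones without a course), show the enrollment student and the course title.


LEFT JOIN keeps every row from enrollments (the left table); where course_id has no match in courses, the course columns become NULL. Walk through each enrollment:
  - enrollment 1 (Iris): course_id=1 -> matches Economics
  - enrollment 2 (Helen): course_id=5 -> matches Discrete Math
  - enrollment 3 (Jack): course_id=2 -> matches Biology
  - enrollment 4 (Quinn): course_id=5 -> matches Discrete Math
  - enrollment 5 (Bob): course_id=1 -> matches Economics
  - enrollment 6 (Victor): course_id=3 -> matches Statistics
  - enrollment 7 (Beth): course_id=NULL, no match -> kept with NULL
All 7 rows appear; 1 has NULL course.

SQL:
SELECT a.student, b.title AS course
FROM enrollments a
LEFT JOIN courses b ON a.course_id = b.id

Result:
student | course       
--------+--------------
Iris    | Economics    
Helen   | Discrete Math
Jack    | Biology      
Quinn   | Discrete Math
Bob     | Economics    
Victor  | Statistics   
Beth    | NULL         


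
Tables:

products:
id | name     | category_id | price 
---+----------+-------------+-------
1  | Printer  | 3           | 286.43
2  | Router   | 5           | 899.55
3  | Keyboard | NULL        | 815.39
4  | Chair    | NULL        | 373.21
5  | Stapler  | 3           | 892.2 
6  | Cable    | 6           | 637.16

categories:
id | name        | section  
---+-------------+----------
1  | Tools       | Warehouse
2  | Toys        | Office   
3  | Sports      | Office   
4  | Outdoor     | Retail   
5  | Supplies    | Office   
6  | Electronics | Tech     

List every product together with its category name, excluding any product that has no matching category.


INNER JOIN keeps only products rows whose category_id matches an id in categories. Walk through each product:
  - product 1 (Printer): category_id=3 -> matches Sports
  - product 2 (Router): category_id=5 -> matches Supplies
  - product 3 (Keyboard): category_id=NULL, no match -> dropped
  - product 4 (Chair): category_id=NULL, no match -> dropped
  - product 5 (Stapler): category_id=3 -> matches Sports
  - product 6 (Cable): category_id=6 -> matches Electronics
So 2 of 6 rows are dropped.

SQL:
SELECT a.name, b.name AS category
FROM products a
INNER JOIN categories b ON a.category_id = b.id

Result:
name    | category   
--------+------------
Printer | Sports     
Router  | Supplies   
Stapler | Sports     
Cable   | Electronics


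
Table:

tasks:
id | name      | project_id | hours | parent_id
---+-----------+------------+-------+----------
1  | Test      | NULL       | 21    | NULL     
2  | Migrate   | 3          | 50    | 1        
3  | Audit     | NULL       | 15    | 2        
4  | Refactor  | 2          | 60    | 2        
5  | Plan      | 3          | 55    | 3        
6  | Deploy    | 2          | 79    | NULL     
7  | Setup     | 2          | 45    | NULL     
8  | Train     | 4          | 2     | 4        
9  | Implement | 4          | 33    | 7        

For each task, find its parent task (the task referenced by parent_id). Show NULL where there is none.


This is a self-join: tasks is joined to a second copy of itself, matching each row's parent_id to another row's id. Use LEFT JOIN so rows with parent_id=NULL are kept.
  - task 1 (Test): parent_id=NULL -> NULL
  - task 2 (Migrate): parent_id=1 -> Test
  - task 3 (Audit): parent_id=2 -> Migrate
  - task 4 (Refactor): parent_id=2 -> Migrate
  - task 5 (Plan): parent_id=3 -> Audit
  - task 6 (Deploy): parent_id=NULL -> NULL
  - task 7 (Setup): parent_id=NULL -> NULL
  - task 8 (Train): parent_id=4 -> Refactor
  - task 9 (Implement): parent_id=7 -> Setup

SQL:
SELECT a.name AS item, b.name AS parent
FROM tasks a
LEFT JOIN tasks b ON a.parent_id = b.id

Result:
item      | parent  
----------+---------
Test      | NULL    
Migrate   | Test    
Audit     | Migrate 
Refactor  | Migrate 
Plan      | Audit   
Deploy    | NULL    
Setup     | NULL    
Train     | Refactor
Implement | Setup   


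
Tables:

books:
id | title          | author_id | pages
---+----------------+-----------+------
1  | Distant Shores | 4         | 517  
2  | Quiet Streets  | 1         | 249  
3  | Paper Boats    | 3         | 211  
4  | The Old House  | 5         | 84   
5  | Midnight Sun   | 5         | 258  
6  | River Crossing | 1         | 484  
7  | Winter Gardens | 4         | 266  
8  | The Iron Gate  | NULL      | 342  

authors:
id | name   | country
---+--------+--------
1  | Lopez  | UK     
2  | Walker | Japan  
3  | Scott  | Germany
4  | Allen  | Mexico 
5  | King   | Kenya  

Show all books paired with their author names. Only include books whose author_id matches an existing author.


INNER JOIN keeps only books rows whose author_id matches an id in authors. Walk through each book:
  - book 1 (Distant Shores): author_id=4 -> matches Allen
  - book 2 (Quiet Streets): author_id=1 -> matches Lopez
  - book 3 (Paper Boats): author_id=3 -> matches Scott
  - book 4 (The Old House): author_id=5 -> matches King
  - book 5 (Midnight Sun): author_id=5 -> matches King
  - book 6 (River Crossing): author_id=1 -> matches Lopez
  - book 7 (Winter Gardens): author_id=4 -> matches Allen
  - book 8 (The Iron Gate): author_id=NULL, no match -> dropped
So 1 of 8 rows is dropped.

SQL:
SELECT a.title, b.name AS author
FROM books a
INNER JOIN authors b ON a.author_id = b.id

Result:
title          | author
---------------+-------
Distant Shores | Allen 
Quiet Streets  | Lopez 
Paper Boats    | Scott 
The Old House  | King  
Midnight Sun   | King  
River Crossing | Lopez 
Winter Gardens | Allen 


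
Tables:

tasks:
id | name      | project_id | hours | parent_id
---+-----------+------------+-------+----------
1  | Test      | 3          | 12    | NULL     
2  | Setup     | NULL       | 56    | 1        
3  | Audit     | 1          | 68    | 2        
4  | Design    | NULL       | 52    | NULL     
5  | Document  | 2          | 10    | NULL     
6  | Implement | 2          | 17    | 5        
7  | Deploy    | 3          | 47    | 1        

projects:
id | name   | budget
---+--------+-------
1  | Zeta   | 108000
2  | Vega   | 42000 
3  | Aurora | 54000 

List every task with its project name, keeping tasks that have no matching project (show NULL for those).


LEFT JOIN keeps every row from tasks (the left table); where project_id has no match in projects, the project columns become NULL. Walk through each task:
  - task 1 (Test): project_id=3 -> matches Aurora
  - task 2 (Setup): project_id=NULL, no match -> kept with NULL
  - task 3 (Audit): project_id=1 -> matches Zeta
  - task 4 (Design): project_id=NULL, no match -> kept with NULL
  - task 5 (Document): project_id=2 -> matches Vega
  - task 6 (Implement): project_id=2 -> matches Vega
  - task 7 (Deploy): project_id=3 -> matches Aurora
All 7 rows appear; 2 have NULL project.

SQL:
SELECT a.name, b.name AS project
FROM tasks a
LEFT JOIN projects b ON a.project_id = b.id

Result:
name      | project
----------+--------
Test      | Aurora 
Setup     | NULL   
Audit     | Zeta   
Design    | NULL   
Document  | Vega   
Implement | Vega   
Deploy    | Aurora 


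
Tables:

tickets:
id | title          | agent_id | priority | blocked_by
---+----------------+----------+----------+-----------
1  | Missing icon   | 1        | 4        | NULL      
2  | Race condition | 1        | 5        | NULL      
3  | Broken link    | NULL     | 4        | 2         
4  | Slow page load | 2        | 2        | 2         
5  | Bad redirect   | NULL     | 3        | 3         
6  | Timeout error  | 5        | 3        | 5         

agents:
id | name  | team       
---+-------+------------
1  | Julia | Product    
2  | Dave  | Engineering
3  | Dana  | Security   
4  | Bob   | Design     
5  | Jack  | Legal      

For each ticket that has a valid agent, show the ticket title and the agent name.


INNER JOIN keeps only tickets rows whose agent_id matches an id in agents. Walk through each ticket:
  - ticket 1 (Missing icon): agent_id=1 -> matches Julia
  - ticket 2 (Race condition): agent_id=1 -> matches Julia
  - ticket 3 (Broken link): agent_id=NULL, no match -> dropped
  - ticket 4 (Slow page load): agent_id=2 -> matches Dave
  - ticket 5 (Bad redirect): agent_id=NULL, no match -> dropped
  - ticket 6 (Timeout error): agent_id=5 -> matches Jack
So 2 of 6 rows are dropped.

SQL:
SELECT a.title, b.name AS agent
FROM tickets a
INNER JOIN agents b ON a.agent_id = b.id

Result:
title          | agent
---------------+------
Missing icon   | Julia
Race condition | Julia
Slow page load | Dave 
Timeout error  | Jack 


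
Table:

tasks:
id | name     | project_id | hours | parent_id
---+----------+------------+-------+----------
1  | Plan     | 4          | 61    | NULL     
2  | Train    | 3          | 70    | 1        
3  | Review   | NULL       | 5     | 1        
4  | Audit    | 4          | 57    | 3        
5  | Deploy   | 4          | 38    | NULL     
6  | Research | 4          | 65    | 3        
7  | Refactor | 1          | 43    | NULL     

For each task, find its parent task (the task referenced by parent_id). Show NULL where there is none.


This is a self-join: tasks is joined to a second copy of itself, matching each row's parent_id to another row's id. Use LEFT JOIN so rows with parent_id=NULL are kept.
  - task 1 (Plan): parent_id=NULL -> NULL
  - task 2 (Train): parent_id=1 -> Plan
  - task 3 (Review): parent_id=1 -> Plan
  - task 4 (Audit): parent_id=3 -> Review
  - task 5 (Deploy): parent_id=NULL -> NULL
  - task 6 (Research): parent_id=3 -> Review
  - task 7 (Refactor): parent_id=NULL -> NULL

SQL:
SELECT a.name AS item, b.name AS parent
FROM tasks a
LEFT JOIN tasks b ON a.parent_id = b.id

Result:
item     | parent
---------+-------
Plan     | NULL  
Train    | Plan  
Review   | Plan  
Audit    | Review
Deploy   | NULL  
Research | Review
Refactor | NULL  


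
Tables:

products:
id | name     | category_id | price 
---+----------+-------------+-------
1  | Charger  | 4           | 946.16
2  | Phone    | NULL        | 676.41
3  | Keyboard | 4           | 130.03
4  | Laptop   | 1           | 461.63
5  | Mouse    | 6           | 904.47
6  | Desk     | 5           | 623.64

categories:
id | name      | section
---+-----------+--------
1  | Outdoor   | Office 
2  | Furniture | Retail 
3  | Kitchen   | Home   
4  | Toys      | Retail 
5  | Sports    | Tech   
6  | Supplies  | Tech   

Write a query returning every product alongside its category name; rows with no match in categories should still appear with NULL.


LEFT JOIN keeps every row from products (the left table); where category_id has no match in categories, the category columns become NULL. Walk through each product:
  - product 1 (Charger): category_id=4 -> matches Toys
  - product 2 (Phone): category_id=NULL, no match -> kept with NULL
  - product 3 (Keyboard): category_id=4 -> matches Toys
  - product 4 (Laptop): category_id=1 -> matches Outdoor
  - product 5 (Mouse): category_id=6 -> matches Supplies
  - product 6 (Desk): category_id=5 -> matches Sports
All 6 rows appear; 1 has NULL category.

SQL:
SELECT a.name, b.name AS category
FROM products a
LEFT JOIN categories b ON a.category_id = b.id

Result:
name     | category
---------+---------
Charger  | Toys    
Phone    | NULL    
Keyboard | Toys    
Laptop   | Outdoor 
Mouse    | Supplies
Desk     | Sports  


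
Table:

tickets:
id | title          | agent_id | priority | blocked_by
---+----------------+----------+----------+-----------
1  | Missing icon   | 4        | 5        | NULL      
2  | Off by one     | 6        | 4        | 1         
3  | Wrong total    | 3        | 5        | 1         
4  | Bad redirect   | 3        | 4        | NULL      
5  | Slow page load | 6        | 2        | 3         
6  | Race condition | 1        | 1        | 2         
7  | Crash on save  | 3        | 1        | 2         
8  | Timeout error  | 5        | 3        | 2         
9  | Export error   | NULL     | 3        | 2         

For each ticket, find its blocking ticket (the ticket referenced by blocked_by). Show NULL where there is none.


This is a self-join: tickets is joined to a second copy of itself, matching each row's blocked_by to another row's id. Use LEFT JOIN so rows with blocked_by=NULL are kept.
  - ticket 1 (Missing icon): blocked_by=NULL -> NULL
  - ticket 2 (Off by one): blocked_by=1 -> Missing icon
  - ticket 3 (Wrong total): blocked_by=1 -> Missing icon
  - ticket 4 (Bad redirect): blocked_by=NULL -> NULL
  - ticket 5 (Slow page load): blocked_by=3 -> Wrong total
  - ticket 6 (Race condition): blocked_by=2 -> Off by one
  - ticket 7 (Crash on save): blocked_by=2 -> Off by one
  - ticket 8 (Timeout error): blocked_by=2 -> Off by one
  - ticket 9 (Export error): blocked_by=2 -> Off by one

SQL:
SELECT a.title AS item, b.title AS blocked_by
FROM tickets a
LEFT JOIN tickets b ON a.blocked_by = b.id

Result:
item           | blocked_by  
---------------+-------------
Missing icon   | NULL        
Off by one     | Missing icon
Wrong total    | Missing icon
Bad redirect   | NULL        
Slow page load | Wrong total 
Race condition | Off by one  
Crash on save  | Off by one  
Timeout error  | Off by one  
Export error   | Off by one  


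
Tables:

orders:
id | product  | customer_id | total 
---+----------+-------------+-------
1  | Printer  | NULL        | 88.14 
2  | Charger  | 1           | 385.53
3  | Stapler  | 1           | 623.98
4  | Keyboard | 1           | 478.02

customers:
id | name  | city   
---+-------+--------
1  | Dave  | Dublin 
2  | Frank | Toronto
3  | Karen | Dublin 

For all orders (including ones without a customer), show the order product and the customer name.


LEFT JOIN keeps every row from orders (the left table); where customer_id has no match in customers, the customer columns become NULL. Walk through each order:
  - order 1 (Printer): customer_id=NULL, no match -> kept with NULL
  - order 2 (Charger): customer_id=1 -> matches Dave
  - order 3 (Stapler): customer_id=1 -> matches Dave
  - order 4 (Keyboard): customer_id=1 -> matches Dave
All 4 rows appear; 1 has NULL customer.

SQL:
SELECT a.product, b.name AS customer
FROM orders a
LEFT JOIN customers b ON a.customer_id = b.id

Result:
product  | customer
---------+---------
Printer  | NULL    
Charger  | Dave    
Stapler  | Dave    
Keyboard | Dave    


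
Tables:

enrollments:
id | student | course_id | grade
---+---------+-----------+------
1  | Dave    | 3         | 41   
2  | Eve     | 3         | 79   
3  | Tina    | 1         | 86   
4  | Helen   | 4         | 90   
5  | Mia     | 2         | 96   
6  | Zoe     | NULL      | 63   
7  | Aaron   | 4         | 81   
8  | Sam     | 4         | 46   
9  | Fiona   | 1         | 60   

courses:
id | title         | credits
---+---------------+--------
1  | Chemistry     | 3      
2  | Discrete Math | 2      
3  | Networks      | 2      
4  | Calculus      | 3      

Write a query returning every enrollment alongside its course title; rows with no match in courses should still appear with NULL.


LEFT JOIN keeps every row from enrollments (the left table); where course_id has no match in courses, the course columns become NULL. Walk through each enrollment:
  - enrollment 1 (Dave): course_id=3 -> matches Networks
  - enrollment 2 (Eve): course_id=3 -> matches Networks
  - enrollment 3 (Tina): course_id=1 -> matches Chemistry
  - enrollment 4 (Helen): course_id=4 -> matches Calculus
  - enrollment 5 (Mia): course_id=2 -> matches Discrete Math
  - enrollment 6 (Zoe): course_id=NULL, no match -> kept with NULL
  - enrollment 7 (Aaron): course_id=4 -> matches Calculus
  - enrollment 8 (Sam): course_id=4 -> matches Calculus
  - enrollment 9 (Fiona): course_id=1 -> matches Chemistry
All 9 rows appear; 1 has NULL course.

SQL:
SELECT a.student, b.title AS course
FROM enrollments a
LEFT JOIN courses b ON a.course_id = b.id

Result:
student | course       
--------+--------------
Dave    | Networks     
Eve     | Networks     
Tina    | Chemistry    
Helen   | Calculus     
Mia     | Discrete Math
Zoe     | NULL         
Aaron   | Calculus     
Sam     | Calculus     
Fiona   | Chemistry    


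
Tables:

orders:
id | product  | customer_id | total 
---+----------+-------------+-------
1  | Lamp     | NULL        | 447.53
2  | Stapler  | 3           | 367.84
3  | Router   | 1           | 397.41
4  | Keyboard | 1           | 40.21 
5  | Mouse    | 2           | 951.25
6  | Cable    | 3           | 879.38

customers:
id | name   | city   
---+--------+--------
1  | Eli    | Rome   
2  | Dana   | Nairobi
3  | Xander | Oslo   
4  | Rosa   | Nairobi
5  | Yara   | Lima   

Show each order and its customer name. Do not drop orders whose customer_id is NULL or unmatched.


LEFT JOIN keeps every row from orders (the left table); where customer_id has no match in customers, the customer columns become NULL. Walk through each order:
  - order 1 (Lamp): customer_id=NULL, no match -> kept with NULL
  - order 2 (Stapler): customer_id=3 -> matches Xander
  - order 3 (Router): customer_id=1 -> matches Eli
  - order 4 (Keyboard): customer_id=1 -> matches Eli
  - order 5 (Mouse): customer_id=2 -> matches Dana
  - order 6 (Cable): customer_id=3 -> matches Xander
All 6 rows appear; 1 has NULL customer.

SQL:
SELECT a.product, b.name AS customer
FROM orders a
LEFT JOIN customers b ON a.customer_id = b.id

Result:
product  | customer
---------+---------
Lamp     | NULL    
Stapler  | Xander  
Router   | Eli     
Keyboard | Eli     
Mouse    | Dana    
Cable    | Xander  


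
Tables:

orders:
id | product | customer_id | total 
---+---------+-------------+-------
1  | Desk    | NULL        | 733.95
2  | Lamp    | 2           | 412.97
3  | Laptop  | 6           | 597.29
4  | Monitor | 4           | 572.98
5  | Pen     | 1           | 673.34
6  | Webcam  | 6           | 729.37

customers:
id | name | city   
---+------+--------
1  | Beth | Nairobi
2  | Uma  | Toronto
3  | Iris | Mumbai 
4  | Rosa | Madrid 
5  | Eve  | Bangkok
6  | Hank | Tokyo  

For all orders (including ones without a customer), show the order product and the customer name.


LEFT JOIN keeps every row from orders (the left table); where customer_id has no match in customers, the customer columns become NULL. Walk through each order:
  - order 1 (Desk): customer_id=NULL, no match -> kept with NULL
  - order 2 (Lamp): customer_id=2 -> matches Uma
  - order 3 (Laptop): customer_id=6 -> matches Hank
  - order 4 (Monitor): customer_id=4 -> matches Rosa
  - order 5 (Pen): customer_id=1 -> matches Beth
  - order 6 (Webcam): customer_id=6 -> matches Hank
All 6 rows appear; 1 has NULL customer.

SQL:
SELECT a.product, b.name AS customer
FROM orders a
LEFT JOIN customers b ON a.customer_id = b.id

Result:
product | customer
--------+---------
Desk    | NULL    
Lamp    | Uma     
Laptop  | Hank    
Monitor | Rosa    
Pen     | Beth    
Webcam  | Hank    


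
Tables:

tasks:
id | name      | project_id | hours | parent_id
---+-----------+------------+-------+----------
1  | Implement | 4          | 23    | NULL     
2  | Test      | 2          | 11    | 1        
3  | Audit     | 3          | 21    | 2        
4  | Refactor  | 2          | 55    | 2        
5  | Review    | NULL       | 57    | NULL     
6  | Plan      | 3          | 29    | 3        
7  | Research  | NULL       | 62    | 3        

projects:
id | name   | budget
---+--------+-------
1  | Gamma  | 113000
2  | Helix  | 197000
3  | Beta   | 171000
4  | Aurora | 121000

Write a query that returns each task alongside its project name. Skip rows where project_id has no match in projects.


INNER JOIN keeps only tasks rows whose project_id matches an id in projects. Walk through each task:
  - task 1 (Implement): project_id=4 -> matches Aurora
  - task 2 (Test): project_id=2 -> matches Helix
  - task 3 (Audit): project_id=3 -> matches Beta
  - task 4 (Refactor): project_id=2 -> matches Helix
  - task 5 (Review): project_id=NULL, no match -> dropped
  - task 6 (Plan): project_id=3 -> matches Beta
  - task 7 (Research): project_id=NULL, no match -> dropped
So 2 of 7 rows are dropped.

SQL:
SELECT a.name, b.name AS project
FROM tasks a
INNER JOIN projects b ON a.project_id = b.id

Result:
name      | project
----------+--------
Implement | Aurora 
Test      | Helix  
Audit     | Beta   
Refactor  | Helix  
Plan      | Beta   


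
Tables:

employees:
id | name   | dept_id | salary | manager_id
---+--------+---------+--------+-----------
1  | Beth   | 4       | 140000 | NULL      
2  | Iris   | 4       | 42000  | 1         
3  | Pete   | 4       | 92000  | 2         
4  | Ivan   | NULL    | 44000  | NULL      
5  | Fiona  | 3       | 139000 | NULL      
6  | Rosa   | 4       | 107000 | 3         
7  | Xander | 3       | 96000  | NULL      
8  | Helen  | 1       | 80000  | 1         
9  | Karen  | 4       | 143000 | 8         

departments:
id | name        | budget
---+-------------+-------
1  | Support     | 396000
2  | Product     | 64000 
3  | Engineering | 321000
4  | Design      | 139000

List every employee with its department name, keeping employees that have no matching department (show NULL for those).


LEFT JOIN keeps every row from employees (the left table); where dept_id has no match in departments, the department columns become NULL. Walk through each employee:
  - employee 1 (Beth): dept_id=4 -> matches Design
  - employee 2 (Iris): dept_id=4 -> matches Design
  - employee 3 (Pete): dept_id=4 -> matches Design
  - employee 4 (Ivan): dept_id=NULL, no match -> kept with NULL
  - employee 5 (Fiona): dept_id=3 -> matches Engineering
  - employee 6 (Rosa): dept_id=4 -> matches Design
  - employee 7 (Xander): dept_id=3 -> matches Engineering
  - employee 8 (Helen): dept_id=1 -> matches Support
  - employee 9 (Karen): dept_id=4 -> matches Design
All 9 rows appear; 1 has NULL department.

SQL:
SELECT a.name, b.name AS department
FROM employees a
LEFT JOIN departments b ON a.dept_id = b.id

Result:
name   | department 
-------+------------
Beth   | Design     
Iris   | Design     
Pete   | Design     
Ivan   | NULL       
Fiona  | Engineering
Rosa   | Design     
Xander | Engineering
Helen  | Support    
Karen  | Design     


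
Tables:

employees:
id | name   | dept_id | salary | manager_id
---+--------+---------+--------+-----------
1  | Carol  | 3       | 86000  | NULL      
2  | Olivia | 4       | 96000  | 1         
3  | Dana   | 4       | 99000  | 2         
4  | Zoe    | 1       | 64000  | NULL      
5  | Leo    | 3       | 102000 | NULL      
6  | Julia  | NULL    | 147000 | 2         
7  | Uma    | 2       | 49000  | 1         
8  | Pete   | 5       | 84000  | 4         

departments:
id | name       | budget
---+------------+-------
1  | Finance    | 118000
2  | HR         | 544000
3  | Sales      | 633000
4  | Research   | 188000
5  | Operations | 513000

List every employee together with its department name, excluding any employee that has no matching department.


INNER JOIN keeps only employees rows whose dept_id matches an id in departments. Walk through each employee:
  - employee 1 (Carol): dept_id=3 -> matches Sales
  - employee 2 (Olivia): dept_id=4 -> matches Research
  - employee 3 (Dana): dept_id=4 -> matches Research
  - employee 4 (Zoe): dept_id=1 -> matches Finance
  - employee 5 (Leo): dept_id=3 -> matches Sales
  - employee 6 (Julia): dept_id=NULL, no match -> dropped
  - employee 7 (Uma): dept_id=2 -> matches HR
  - employee 8 (Pete): dept_id=5 -> matches Operations
So 1 of 8 rows is dropped.

SQL:
SELECT a.name, b.name AS department
FROM employees a
INNER JOIN departments b ON a.dept_id = b.id

Result:
name   | department
-------+-----------
Carol  | Sales     
Olivia | Research  
Dana   | Research  
Zoe    | Finance   
Leo    | Sales     
Uma    | HR        
Pete   | Operations


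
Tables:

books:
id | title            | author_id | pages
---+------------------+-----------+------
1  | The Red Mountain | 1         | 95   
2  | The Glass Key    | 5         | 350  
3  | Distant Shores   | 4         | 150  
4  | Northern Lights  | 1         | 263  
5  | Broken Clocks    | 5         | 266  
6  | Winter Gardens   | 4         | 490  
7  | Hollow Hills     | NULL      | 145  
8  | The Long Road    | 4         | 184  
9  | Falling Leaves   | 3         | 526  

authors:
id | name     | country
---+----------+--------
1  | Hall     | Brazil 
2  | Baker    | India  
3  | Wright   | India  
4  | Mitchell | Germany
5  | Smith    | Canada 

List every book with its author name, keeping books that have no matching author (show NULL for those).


LEFT JOIN keeps every row from books (the left table); where author_id has no match in authors, the author columns become NULL. Walk through each book:
  - book 1 (The Red Mountain): author_id=1 -> matches Hall
  - book 2 (The Glass Key): author_id=5 -> matches Smith
  - book 3 (Distant Shores): author_id=4 -> matches Mitchell
  - book 4 (Northern Lights): author_id=1 -> matches Hall
  - book 5 (Broken Clocks): author_id=5 -> matches Smith
  - book 6 (Winter Gardens): author_id=4 -> matches Mitchell
  - book 7 (Hollow Hills): author_id=NULL, no match -> kept with NULL
  - book 8 (The Long Road): author_id=4 -> matches Mitchell
  - book 9 (Falling Leaves): author_id=3 -> matches Wright
All 9 rows appear; 1 has NULL author.

SQL:
SELECT a.title, b.name AS author
FROM books a
LEFT JOIN authors b ON a.author_id = b.id

Result:
title            | author  
-----------------+---------
The Red Mountain | Hall    
The Glass Key    | Smith   
Distant Shores   | Mitchell
Northern Lights  | Hall    
Broken Clocks    | Smith   
Winter Gardens   | Mitchell
Hollow Hills     | NULL    
The Long Road    | Mitchell
Falling Leaves   | Wright  


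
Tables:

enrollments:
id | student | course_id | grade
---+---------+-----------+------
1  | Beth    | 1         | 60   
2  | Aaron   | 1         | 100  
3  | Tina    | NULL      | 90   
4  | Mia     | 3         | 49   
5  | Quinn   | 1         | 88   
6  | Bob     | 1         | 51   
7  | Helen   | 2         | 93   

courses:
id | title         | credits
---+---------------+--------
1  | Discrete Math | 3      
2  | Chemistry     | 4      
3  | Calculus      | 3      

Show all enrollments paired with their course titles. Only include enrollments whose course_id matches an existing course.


INNER JOIN keeps only enrollments rows whose course_id matches an id in courses. Walk through each enrollment:
  - enrollment 1 (Beth): course_id=1 -> matches Discrete Math
  - enrollment 2 (Aaron): course_id=1 -> matches Discrete Math
  - enrollment 3 (Tina): course_id=NULL, no match -> dropped
  - enrollment 4 (Mia): course_id=3 -> matches Calculus
  - enrollment 5 (Quinn): course_id=1 -> matches Discrete Math
  - enrollment 6 (Bob): course_id=1 -> matches Discrete Math
  - enrollment 7 (Helen): course_id=2 -> matches Chemistry
So 1 of 7 rows is dropped.

SQL:
SELECT a.student, b.title AS course
FROM enrollments a
INNER JOIN courses b ON a.course_id = b.id

Result:
student | course       
--------+--------------
Beth    | Discrete Math
Aaron   | Discrete Math
Mia     | Calculus     
Quinn   | Discrete Math
Bob     | Discrete Math
Helen   | Chemistry    


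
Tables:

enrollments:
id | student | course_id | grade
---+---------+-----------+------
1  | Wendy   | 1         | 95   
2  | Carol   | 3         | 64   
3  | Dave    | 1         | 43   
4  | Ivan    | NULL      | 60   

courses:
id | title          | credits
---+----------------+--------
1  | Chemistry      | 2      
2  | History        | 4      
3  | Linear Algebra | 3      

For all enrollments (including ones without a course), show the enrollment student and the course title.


LEFT JOIN keeps every row from enrollments (the left table); where course_id has no match in courses, the course columns become NULL. Walk through each enrollment:
  - enrollment 1 (Wendy): course_id=1 -> matches Chemistry
  - enrollment 2 (Carol): course_id=3 -> matches Linear Algebra
  - enrollment 3 (Dave): course_id=1 -> matches Chemistry
  - enrollment 4 (Ivan): course_id=NULL, no match -> kept with NULL
All 4 rows appear; 1 has NULL course.

SQL:
SELECT a.student, b.title AS course
FROM enrollments a
LEFT JOIN courses b ON a.course_id = b.id

Result:
student | course        
--------+---------------
Wendy   | Chemistry     
Carol   | Linear Algebra
Dave    | Chemistry     
Ivan    | NULL          


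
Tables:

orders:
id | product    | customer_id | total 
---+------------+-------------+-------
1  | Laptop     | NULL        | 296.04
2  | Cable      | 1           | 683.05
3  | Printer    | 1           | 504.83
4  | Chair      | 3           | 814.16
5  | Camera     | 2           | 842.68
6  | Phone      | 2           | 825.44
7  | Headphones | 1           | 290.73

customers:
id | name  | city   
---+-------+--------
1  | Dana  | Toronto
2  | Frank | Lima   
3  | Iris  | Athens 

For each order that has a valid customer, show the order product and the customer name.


INNER JOIN keeps only orders rows whose customer_id matches an id in customers. Walk through each order:
  - order 1 (Laptop): customer_id=NULL, no match -> dropped
  - order 2 (Cable): customer_id=1 -> matches Dana
  - order 3 (Printer): customer_id=1 -> matches Dana
  - order 4 (Chair): customer_id=3 -> matches Iris
  - order 5 (Camera): customer_id=2 -> matches Frank
  - order 6 (Phone): customer_id=2 -> matches Frank
  - order 7 (Headphones): customer_id=1 -> matches Dana
So 1 of 7 rows is dropped.

SQL:
SELECT a.product, b.name AS customer
FROM orders a
INNER JOIN customers b ON a.customer_id = b.id

Result:
product    | customer
-----------+---------
Cable      | Dana    
Printer    | Dana    
Chair      | Iris    
Camera     | Frank   
Phone      | Frank   
Headphones | Dana    


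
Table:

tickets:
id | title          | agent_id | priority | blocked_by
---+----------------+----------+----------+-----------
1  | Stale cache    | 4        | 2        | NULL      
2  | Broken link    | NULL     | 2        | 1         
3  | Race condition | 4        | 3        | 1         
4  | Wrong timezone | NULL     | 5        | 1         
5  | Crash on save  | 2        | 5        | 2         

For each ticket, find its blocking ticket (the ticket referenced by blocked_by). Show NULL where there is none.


This is a self-join: tickets is joined to a second copy of itself, matching each row's blocked_by to another row's id. Use LEFT JOIN so rows with blocked_by=NULL are kept.
  - ticket 1 (Stale cache): blocked_by=NULL -> NULL
  - ticket 2 (Broken link): blocked_by=1 -> Stale cache
  - ticket 3 (Race condition): blocked_by=1 -> Stale cache
  - ticket 4 (Wrong timezone): blocked_by=1 -> Stale cache
  - ticket 5 (Crash on save): blocked_by=2 -> Broken link

SQL:
SELECT a.title AS item, b.title AS blocked_by
FROM tickets a
LEFT JOIN tickets b ON a.blocked_by = b.id

Result:
item           | blocked_by 
---------------+------------
Stale cache    | NULL       
Broken link    | Stale cache
Race condition | Stale cache
Wrong timezone | Stale cache
Crash on save  | Broken link


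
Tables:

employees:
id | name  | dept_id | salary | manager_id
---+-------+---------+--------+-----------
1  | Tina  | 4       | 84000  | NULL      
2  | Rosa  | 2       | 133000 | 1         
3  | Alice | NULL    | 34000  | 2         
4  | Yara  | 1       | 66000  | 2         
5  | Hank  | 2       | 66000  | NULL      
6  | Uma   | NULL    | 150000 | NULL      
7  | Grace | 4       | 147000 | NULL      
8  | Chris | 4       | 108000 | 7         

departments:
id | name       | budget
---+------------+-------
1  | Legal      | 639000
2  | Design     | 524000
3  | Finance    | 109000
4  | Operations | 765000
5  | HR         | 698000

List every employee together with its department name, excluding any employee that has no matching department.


INNER JOIN keeps only employees rows whose dept_id matches an id in departments. Walk through each employee:
  - employee 1 (Tina): dept_id=4 -> matches Operations
  - employee 2 (Rosa): dept_id=2 -> matches Design
  - employee 3 (Alice): dept_id=NULL, no match -> dropped
  - employee 4 (Yara): dept_id=1 -> matches Legal
  - employee 5 (Hank): dept_id=2 -> matches Design
  - employee 6 (Uma): dept_id=NULL, no match -> dropped
  - employee 7 (Grace): dept_id=4 -> matches Operations
  - employee 8 (Chris): dept_id=4 -> matches Operations
So 2 of 8 rows are dropped.

SQL:
SELECT a.name, b.name AS department
FROM employees a
INNER JOIN departments b ON a.dept_id = b.id

Result:
name  | department
------+-----------
Tina  | Operations
Rosa  | Design    
Yara  | Legal     
Hank  | Design    
Grace | Operations
Chris | Operations


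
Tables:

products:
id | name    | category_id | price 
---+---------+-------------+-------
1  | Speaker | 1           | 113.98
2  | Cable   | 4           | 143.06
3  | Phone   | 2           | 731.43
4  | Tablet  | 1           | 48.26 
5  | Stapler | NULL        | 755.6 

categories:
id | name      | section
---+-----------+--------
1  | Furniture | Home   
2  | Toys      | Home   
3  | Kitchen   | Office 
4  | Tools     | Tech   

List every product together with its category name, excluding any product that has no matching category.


INNER JOIN keeps only products rows whose category_id matches an id in categories. Walk through each product:
  - product 1 (Speaker): category_id=1 -> matches Furniture
  - product 2 (Cable): category_id=4 -> matches Tools
  - product 3 (Phone): category_id=2 -> matches Toys
  - product 4 (Tablet): category_id=1 -> matches Furniture
  - product 5 (Stapler): category_id=NULL, no match -> dropped
So 1 of 5 rows is dropped.

SQL:
SELECT a.name, b.name AS category
FROM products a
INNER JOIN categories b ON a.category_id = b.id

Result:
name    | category 
--------+----------
Speaker | Furniture
Cable   | Tools    
Phone   | Toys     
Tablet  | Furniture


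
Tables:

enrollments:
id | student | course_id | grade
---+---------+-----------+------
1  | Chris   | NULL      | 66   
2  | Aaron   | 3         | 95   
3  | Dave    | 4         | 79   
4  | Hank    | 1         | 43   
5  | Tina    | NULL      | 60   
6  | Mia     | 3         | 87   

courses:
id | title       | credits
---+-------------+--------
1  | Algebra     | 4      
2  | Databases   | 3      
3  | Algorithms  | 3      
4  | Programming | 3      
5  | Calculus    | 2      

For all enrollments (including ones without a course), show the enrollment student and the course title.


LEFT JOIN keeps every row from enrollments (the left table); where course_id has no match in courses, the course columns become NULL. Walk through each enrollment:
  - enrollment 1 (Chris): course_id=NULL, no match -> kept with NULL
  - enrollment 2 (Aaron): course_id=3 -> matches Algorithms
  - enrollment 3 (Dave): course_id=4 -> matches Programming
  - enrollment 4 (Hank): course_id=1 -> matches Algebra
  - enrollment 5 (Tina): course_id=NULL, no match -> kept with NULL
  - enrollment 6 (Mia): course_id=3 -> matches Algorithms
All 6 rows appear; 2 have NULL course.

SQL:
SELECT a.student, b.title AS course
FROM enrollments a
LEFT JOIN courses b ON a.course_id = b.id

Result:
student | course     
--------+------------
Chris   | NULL       
Aaron   | Algorithms 
Dave    | Programming
Hank    | Algebra    
Tina    | NULL       
Mia     | Algorithms 


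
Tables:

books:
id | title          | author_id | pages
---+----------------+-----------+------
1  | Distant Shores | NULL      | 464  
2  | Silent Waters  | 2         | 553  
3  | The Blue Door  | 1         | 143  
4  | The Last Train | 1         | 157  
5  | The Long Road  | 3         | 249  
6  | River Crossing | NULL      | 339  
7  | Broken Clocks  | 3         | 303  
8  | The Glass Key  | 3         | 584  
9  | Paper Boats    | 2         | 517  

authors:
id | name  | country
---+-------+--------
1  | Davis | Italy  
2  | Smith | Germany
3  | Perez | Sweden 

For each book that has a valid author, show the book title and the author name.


INNER JOIN keeps only books rows whose author_id matches an id in authors. Walk through each book:
  - book 1 (Distant Shores): author_id=NULL, no match -> dropped
  - book 2 (Silent Waters): author_id=2 -> matches Smith
  - book 3 (The Blue Door): author_id=1 -> matches Davis
  - book 4 (The Last Train): author_id=1 -> matches Davis
  - book 5 (The Long Road): author_id=3 -> matches Perez
  - book 6 (River Crossing): author_id=NULL, no match -> dropped
  - book 7 (Broken Clocks): author_id=3 -> matches Perez
  - book 8 (The Glass Key): author_id=3 -> matches Perez
  - book 9 (Paper Boats): author_id=2 -> matches Smith
So 2 of 9 rows are dropped.

SQL:
SELECT a.title, b.name AS author
FROM books a
INNER JOIN authors b ON a.author_id = b.id

Result:
title          | author
---------------+-------
Silent Waters  | Smith 
The Blue Door  | Davis 
The Last Train | Davis 
The Long Road  | Perez 
Broken Clocks  | Perez 
The Glass Key  | Perez 
Paper Boats    | Smith 
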